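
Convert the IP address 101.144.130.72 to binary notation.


101 = 01100101
144 = 10010000
130 = 10000010
72 = 01001000
Binary: 01100101.10010000.10000010.01001000


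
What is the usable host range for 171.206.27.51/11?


Network: 171.192.0.0
Broadcast: 171.223.255.255
First usable = network + 1
Last usable = broadcast - 1
Range: 171.192.0.1 to 171.223.255.254


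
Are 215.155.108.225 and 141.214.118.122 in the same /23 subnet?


Mask: 255.255.254.0
215.155.108.225 AND mask = 215.155.108.0
141.214.118.122 AND mask = 141.214.118.0
No, different subnets (215.155.108.0 vs 141.214.118.0)


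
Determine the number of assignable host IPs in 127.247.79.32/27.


Host bits = 32 - 27 = 5
Total addresses = 2^5 = 32
Usable = total - 2 (network and broadcast)
Usable hosts: 30


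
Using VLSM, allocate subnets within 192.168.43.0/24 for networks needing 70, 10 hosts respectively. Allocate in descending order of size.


70 hosts -> /25 (126 usable): 192.168.43.0/25
10 hosts -> /28 (14 usable): 192.168.43.128/28
Allocation: 192.168.43.0/25 (70 hosts, 126 usable); 192.168.43.128/28 (10 hosts, 14 usable)


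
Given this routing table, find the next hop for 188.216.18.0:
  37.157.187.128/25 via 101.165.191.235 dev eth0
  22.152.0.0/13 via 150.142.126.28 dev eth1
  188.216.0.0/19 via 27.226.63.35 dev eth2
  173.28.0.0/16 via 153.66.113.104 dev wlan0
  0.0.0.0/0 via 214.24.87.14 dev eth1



Longest prefix match for 188.216.18.0:
  /25 37.157.187.128: no
  /13 22.152.0.0: no
  /19 188.216.0.0: MATCH
  /16 173.28.0.0: no
  /0 0.0.0.0: MATCH
Selected: next-hop 27.226.63.35 via eth2 (matched /19)


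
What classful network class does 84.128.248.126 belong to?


First octet: 84
Binary: 01010100
0xxxxxxx -> Class A (1-126)
Class A, default mask 255.0.0.0 (/8)


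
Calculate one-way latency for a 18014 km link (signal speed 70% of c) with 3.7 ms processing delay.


Speed = 0.7 * 3e5 km/s = 210000 km/s
Propagation delay = 18014 / 210000 = 0.0858 s = 85.781 ms
Processing delay = 3.7 ms
Total one-way latency = 89.481 ms


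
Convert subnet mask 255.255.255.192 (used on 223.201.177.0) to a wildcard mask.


Subnet mask: 255.255.255.192
Wildcard = 255.255.255.255 - subnet mask
255 - 255 = 0
255 - 255 = 0
255 - 255 = 0
255 - 192 = 63
Wildcard: 0.0.0.63


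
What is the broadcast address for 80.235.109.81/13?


Network: 80.232.0.0/13
Host bits = 19
Set all host bits to 1:
Broadcast: 80.239.255.255


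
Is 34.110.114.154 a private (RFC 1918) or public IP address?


RFC 1918 private ranges:
  10.0.0.0/8 (10.0.0.0 - 10.255.255.255)
  172.16.0.0/12 (172.16.0.0 - 172.31.255.255)
  192.168.0.0/16 (192.168.0.0 - 192.168.255.255)
Public (not in any RFC 1918 range)


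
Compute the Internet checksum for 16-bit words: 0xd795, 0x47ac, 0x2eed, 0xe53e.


Sum all words (with carry folding):
+ 0xd795 = 0xd795
+ 0x47ac = 0x1f42
+ 0x2eed = 0x4e2f
+ 0xe53e = 0x336e
One's complement: ~0x336e
Checksum = 0xcc91


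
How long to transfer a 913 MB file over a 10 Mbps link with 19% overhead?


Effective throughput = 10 * (1 - 19/100) = 8.1 Mbps
File size in Mb = 913 * 8 = 7304 Mb
Time = 7304 / 8.1
Time = 901.7284 seconds


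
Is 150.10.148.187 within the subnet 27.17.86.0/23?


Subnet network: 27.17.86.0
Test IP AND mask: 150.10.148.0
No, 150.10.148.187 is not in 27.17.86.0/23


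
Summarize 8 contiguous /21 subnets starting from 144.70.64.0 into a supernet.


Original prefix: /21
Number of subnets: 8 = 2^3
New prefix = 21 - 3 = 18
Supernet: 144.70.64.0/18


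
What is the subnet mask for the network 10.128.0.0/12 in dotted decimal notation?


/12 means 12 network bits, 20 host bits
Binary: 11111111111100000000000000000000
Mask: 255.240.0.0


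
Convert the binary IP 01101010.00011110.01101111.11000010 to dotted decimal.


01101010 = 106
00011110 = 30
01101111 = 111
11000010 = 194
IP: 106.30.111.194


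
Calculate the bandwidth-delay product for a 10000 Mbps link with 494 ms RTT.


BDP = bandwidth * RTT
= 10000 Mbps * 494 ms
= 10000 * 1e6 * 494 / 1000 bits
= 4940000000 bits
= 617500000 bytes
= 603027.3438 KB
BDP = 4940000000 bits (617500000 bytes)


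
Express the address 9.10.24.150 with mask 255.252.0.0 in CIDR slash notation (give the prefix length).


Binary: 11111111.11111100.00000000.00000000
Count leading 1s
Prefix: /14


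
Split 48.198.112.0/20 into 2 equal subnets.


New prefix = 20 + 1 = 21
Each subnet has 2048 addresses
  48.198.112.0/21
  48.198.120.0/21
Subnets: 48.198.112.0/21, 48.198.120.0/21


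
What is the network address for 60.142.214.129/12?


IP:   00111100.10001110.11010110.10000001
Mask: 11111111.11110000.00000000.00000000
AND operation:
Net:  00111100.10000000.00000000.00000000
Network: 60.128.0.0/12


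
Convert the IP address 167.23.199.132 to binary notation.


167 = 10100111
23 = 00010111
199 = 11000111
132 = 10000100
Binary: 10100111.00010111.11000111.10000100


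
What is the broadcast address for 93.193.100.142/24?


Network: 93.193.100.0/24
Host bits = 8
Set all host bits to 1:
Broadcast: 93.193.100.255


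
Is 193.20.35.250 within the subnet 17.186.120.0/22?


Subnet network: 17.186.120.0
Test IP AND mask: 193.20.32.0
No, 193.20.35.250 is not in 17.186.120.0/22


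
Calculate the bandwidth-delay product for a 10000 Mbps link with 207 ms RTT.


BDP = bandwidth * RTT
= 10000 Mbps * 207 ms
= 10000 * 1e6 * 207 / 1000 bits
= 2070000000 bits
= 258750000 bytes
= 252685.5469 KB
BDP = 2070000000 bits (258750000 bytes)


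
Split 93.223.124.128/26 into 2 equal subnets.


New prefix = 26 + 1 = 27
Each subnet has 32 addresses
  93.223.124.128/27
  93.223.124.160/27
Subnets: 93.223.124.128/27, 93.223.124.160/27


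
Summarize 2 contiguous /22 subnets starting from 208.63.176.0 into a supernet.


Original prefix: /22
Number of subnets: 2 = 2^1
New prefix = 22 - 1 = 21
Supernet: 208.63.176.0/21


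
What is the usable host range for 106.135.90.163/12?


Network: 106.128.0.0
Broadcast: 106.143.255.255
First usable = network + 1
Last usable = broadcast - 1
Range: 106.128.0.1 to 106.143.255.254


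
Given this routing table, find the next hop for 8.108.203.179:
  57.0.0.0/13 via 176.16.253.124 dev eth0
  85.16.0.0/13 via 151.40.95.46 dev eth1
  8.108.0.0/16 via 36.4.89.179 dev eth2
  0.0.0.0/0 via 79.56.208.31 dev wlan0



Longest prefix match for 8.108.203.179:
  /13 57.0.0.0: no
  /13 85.16.0.0: no
  /16 8.108.0.0: MATCH
  /0 0.0.0.0: MATCH
Selected: next-hop 36.4.89.179 via eth2 (matched /16)


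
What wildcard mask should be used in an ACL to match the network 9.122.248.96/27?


Subnet mask: 255.255.255.224
Wildcard = 255.255.255.255 - subnet mask
255 - 255 = 0
255 - 255 = 0
255 - 255 = 0
255 - 224 = 31
Wildcard: 0.0.0.31


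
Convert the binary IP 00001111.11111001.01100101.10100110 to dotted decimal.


00001111 = 15
11111001 = 249
01100101 = 101
10100110 = 166
IP: 15.249.101.166


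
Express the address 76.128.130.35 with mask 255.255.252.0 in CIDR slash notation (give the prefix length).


Binary: 11111111.11111111.11111100.00000000
Count leading 1s
Prefix: /22


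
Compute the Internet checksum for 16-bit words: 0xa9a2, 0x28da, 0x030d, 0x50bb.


Sum all words (with carry folding):
+ 0xa9a2 = 0xa9a2
+ 0x28da = 0xd27c
+ 0x030d = 0xd589
+ 0x50bb = 0x2645
One's complement: ~0x2645
Checksum = 0xd9ba


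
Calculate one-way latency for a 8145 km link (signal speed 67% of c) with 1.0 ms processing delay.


Speed = 0.67 * 3e5 km/s = 201000 km/s
Propagation delay = 8145 / 201000 = 0.0405 s = 40.5224 ms
Processing delay = 1.0 ms
Total one-way latency = 41.5224 ms


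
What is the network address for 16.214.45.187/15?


IP:   00010000.11010110.00101101.10111011
Mask: 11111111.11111110.00000000.00000000
AND operation:
Net:  00010000.11010110.00000000.00000000
Network: 16.214.0.0/15


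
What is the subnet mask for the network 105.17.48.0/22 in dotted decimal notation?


/22 means 22 network bits, 10 host bits
Binary: 11111111111111111111110000000000
Mask: 255.255.252.0


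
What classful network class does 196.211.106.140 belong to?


First octet: 196
Binary: 11000100
110xxxxx -> Class C (192-223)
Class C, default mask 255.255.255.0 (/24)


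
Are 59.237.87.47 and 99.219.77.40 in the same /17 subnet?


Mask: 255.255.128.0
59.237.87.47 AND mask = 59.237.0.0
99.219.77.40 AND mask = 99.219.0.0
No, different subnets (59.237.0.0 vs 99.219.0.0)


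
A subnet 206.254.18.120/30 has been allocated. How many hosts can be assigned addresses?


Host bits = 32 - 30 = 2
Total addresses = 2^2 = 4
Usable = total - 2 (network and broadcast)
Usable hosts: 2


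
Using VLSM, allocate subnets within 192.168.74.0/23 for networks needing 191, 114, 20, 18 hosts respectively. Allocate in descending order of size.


191 hosts -> /24 (254 usable): 192.168.74.0/24
114 hosts -> /25 (126 usable): 192.168.75.0/25
20 hosts -> /27 (30 usable): 192.168.75.128/27
18 hosts -> /27 (30 usable): 192.168.75.160/27
Allocation: 192.168.74.0/24 (191 hosts, 254 usable); 192.168.75.0/25 (114 hosts, 126 usable); 192.168.75.128/27 (20 hosts, 30 usable); 192.168.75.160/27 (18 hosts, 30 usable)


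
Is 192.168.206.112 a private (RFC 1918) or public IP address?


RFC 1918 private ranges:
  10.0.0.0/8 (10.0.0.0 - 10.255.255.255)
  172.16.0.0/12 (172.16.0.0 - 172.31.255.255)
  192.168.0.0/16 (192.168.0.0 - 192.168.255.255)
Private (in 192.168.0.0/16)


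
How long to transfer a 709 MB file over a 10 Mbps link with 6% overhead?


Effective throughput = 10 * (1 - 6/100) = 9.4 Mbps
File size in Mb = 709 * 8 = 5672 Mb
Time = 5672 / 9.4
Time = 603.4043 seconds


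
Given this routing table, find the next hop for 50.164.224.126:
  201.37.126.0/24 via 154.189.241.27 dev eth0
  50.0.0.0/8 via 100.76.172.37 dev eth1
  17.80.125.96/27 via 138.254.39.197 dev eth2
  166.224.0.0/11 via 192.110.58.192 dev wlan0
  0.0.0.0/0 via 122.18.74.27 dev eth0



Longest prefix match for 50.164.224.126:
  /24 201.37.126.0: no
  /8 50.0.0.0: MATCH
  /27 17.80.125.96: no
  /11 166.224.0.0: no
  /0 0.0.0.0: MATCH
Selected: next-hop 100.76.172.37 via eth1 (matched /8)


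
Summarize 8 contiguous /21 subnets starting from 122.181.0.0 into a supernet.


Original prefix: /21
Number of subnets: 8 = 2^3
New prefix = 21 - 3 = 18
Supernet: 122.181.0.0/18


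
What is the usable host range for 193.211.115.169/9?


Network: 193.128.0.0
Broadcast: 193.255.255.255
First usable = network + 1
Last usable = broadcast - 1
Range: 193.128.0.1 to 193.255.255.254


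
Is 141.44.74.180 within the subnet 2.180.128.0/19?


Subnet network: 2.180.128.0
Test IP AND mask: 141.44.64.0
No, 141.44.74.180 is not in 2.180.128.0/19


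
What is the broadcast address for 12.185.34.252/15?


Network: 12.184.0.0/15
Host bits = 17
Set all host bits to 1:
Broadcast: 12.185.255.255


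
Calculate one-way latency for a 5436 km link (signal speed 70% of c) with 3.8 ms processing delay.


Speed = 0.7 * 3e5 km/s = 210000 km/s
Propagation delay = 5436 / 210000 = 0.0259 s = 25.8857 ms
Processing delay = 3.8 ms
Total one-way latency = 29.6857 ms


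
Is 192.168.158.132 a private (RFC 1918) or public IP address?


RFC 1918 private ranges:
  10.0.0.0/8 (10.0.0.0 - 10.255.255.255)
  172.16.0.0/12 (172.16.0.0 - 172.31.255.255)
  192.168.0.0/16 (192.168.0.0 - 192.168.255.255)
Private (in 192.168.0.0/16)


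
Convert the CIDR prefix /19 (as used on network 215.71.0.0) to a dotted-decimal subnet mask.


/19 means 19 network bits, 13 host bits
Binary: 11111111111111111110000000000000
Mask: 255.255.224.0


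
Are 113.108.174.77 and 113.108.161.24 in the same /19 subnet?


Mask: 255.255.224.0
113.108.174.77 AND mask = 113.108.160.0
113.108.161.24 AND mask = 113.108.160.0
Yes, same subnet (113.108.160.0)


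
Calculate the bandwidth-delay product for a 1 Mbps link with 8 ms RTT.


BDP = bandwidth * RTT
= 1 Mbps * 8 ms
= 1 * 1e6 * 8 / 1000 bits
= 8000 bits
= 1000 bytes
BDP = 8000 bits (1000 bytes)


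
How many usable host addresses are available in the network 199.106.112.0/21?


Host bits = 32 - 21 = 11
Total addresses = 2^11 = 2048
Usable = total - 2 (network and broadcast)
Usable hosts: 2046


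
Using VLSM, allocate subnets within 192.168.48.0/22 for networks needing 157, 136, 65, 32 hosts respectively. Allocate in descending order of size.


157 hosts -> /24 (254 usable): 192.168.48.0/24
136 hosts -> /24 (254 usable): 192.168.49.0/24
65 hosts -> /25 (126 usable): 192.168.50.0/25
32 hosts -> /26 (62 usable): 192.168.50.128/26
Allocation: 192.168.48.0/24 (157 hosts, 254 usable); 192.168.49.0/24 (136 hosts, 254 usable); 192.168.50.0/25 (65 hosts, 126 usable); 192.168.50.128/26 (32 hosts, 62 usable)


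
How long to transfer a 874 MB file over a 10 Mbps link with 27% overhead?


Effective throughput = 10 * (1 - 27/100) = 7.3 Mbps
File size in Mb = 874 * 8 = 6992 Mb
Time = 6992 / 7.3
Time = 957.8082 seconds


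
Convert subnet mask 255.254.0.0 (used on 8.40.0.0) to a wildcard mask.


Subnet mask: 255.254.0.0
Wildcard = 255.255.255.255 - subnet mask
255 - 255 = 0
255 - 254 = 1
255 - 0 = 255
255 - 0 = 255
Wildcard: 0.1.255.255


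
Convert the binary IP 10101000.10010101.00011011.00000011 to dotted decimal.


10101000 = 168
10010101 = 149
00011011 = 27
00000011 = 3
IP: 168.149.27.3


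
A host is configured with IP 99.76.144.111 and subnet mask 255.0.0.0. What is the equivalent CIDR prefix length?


Binary: 11111111.00000000.00000000.00000000
Count leading 1s
Prefix: /8


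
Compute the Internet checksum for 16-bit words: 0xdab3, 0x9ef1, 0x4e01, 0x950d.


Sum all words (with carry folding):
+ 0xdab3 = 0xdab3
+ 0x9ef1 = 0x79a5
+ 0x4e01 = 0xc7a6
+ 0x950d = 0x5cb4
One's complement: ~0x5cb4
Checksum = 0xa34b


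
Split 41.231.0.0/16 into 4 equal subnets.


New prefix = 16 + 2 = 18
Each subnet has 16384 addresses
  41.231.0.0/18
  41.231.64.0/18
  41.231.128.0/18
  41.231.192.0/18
Subnets: 41.231.0.0/18, 41.231.64.0/18, 41.231.128.0/18, 41.231.192.0/18


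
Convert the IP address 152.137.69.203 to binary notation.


152 = 10011000
137 = 10001001
69 = 01000101
203 = 11001011
Binary: 10011000.10001001.01000101.11001011


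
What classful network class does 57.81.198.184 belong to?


First octet: 57
Binary: 00111001
0xxxxxxx -> Class A (1-126)
Class A, default mask 255.0.0.0 (/8)


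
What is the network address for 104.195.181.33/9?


IP:   01101000.11000011.10110101.00100001
Mask: 11111111.10000000.00000000.00000000
AND operation:
Net:  01101000.10000000.00000000.00000000
Network: 104.128.0.0/9


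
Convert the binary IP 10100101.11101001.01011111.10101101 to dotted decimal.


10100101 = 165
11101001 = 233
01011111 = 95
10101101 = 173
IP: 165.233.95.173


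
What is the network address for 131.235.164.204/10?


IP:   10000011.11101011.10100100.11001100
Mask: 11111111.11000000.00000000.00000000
AND operation:
Net:  10000011.11000000.00000000.00000000
Network: 131.192.0.0/10


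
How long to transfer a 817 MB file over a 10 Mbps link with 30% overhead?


Effective throughput = 10 * (1 - 30/100) = 7 Mbps
File size in Mb = 817 * 8 = 6536 Mb
Time = 6536 / 7
Time = 933.7143 seconds


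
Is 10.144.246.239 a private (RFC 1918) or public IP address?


RFC 1918 private ranges:
  10.0.0.0/8 (10.0.0.0 - 10.255.255.255)
  172.16.0.0/12 (172.16.0.0 - 172.31.255.255)
  192.168.0.0/16 (192.168.0.0 - 192.168.255.255)
Private (in 10.0.0.0/8)


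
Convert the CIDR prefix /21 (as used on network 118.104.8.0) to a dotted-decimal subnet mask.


/21 means 21 network bits, 11 host bits
Binary: 11111111111111111111100000000000
Mask: 255.255.248.0


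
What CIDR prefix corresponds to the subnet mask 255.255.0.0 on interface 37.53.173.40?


Binary: 11111111.11111111.00000000.00000000
Count leading 1s
Prefix: /16


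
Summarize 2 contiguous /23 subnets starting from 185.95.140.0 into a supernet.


Original prefix: /23
Number of subnets: 2 = 2^1
New prefix = 23 - 1 = 22
Supernet: 185.95.140.0/22


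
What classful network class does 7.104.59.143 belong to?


First octet: 7
Binary: 00000111
0xxxxxxx -> Class A (1-126)
Class A, default mask 255.0.0.0 (/8)


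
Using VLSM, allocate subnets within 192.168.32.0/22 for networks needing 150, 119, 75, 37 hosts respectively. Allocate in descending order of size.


150 hosts -> /24 (254 usable): 192.168.32.0/24
119 hosts -> /25 (126 usable): 192.168.33.0/25
75 hosts -> /25 (126 usable): 192.168.33.128/25
37 hosts -> /26 (62 usable): 192.168.34.0/26
Allocation: 192.168.32.0/24 (150 hosts, 254 usable); 192.168.33.0/25 (119 hosts, 126 usable); 192.168.33.128/25 (75 hosts, 126 usable); 192.168.34.0/26 (37 hosts, 62 usable)


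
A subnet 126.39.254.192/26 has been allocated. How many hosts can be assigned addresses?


Host bits = 32 - 26 = 6
Total addresses = 2^6 = 64
Usable = total - 2 (network and broadcast)
Usable hosts: 62


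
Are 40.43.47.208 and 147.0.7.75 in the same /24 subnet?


Mask: 255.255.255.0
40.43.47.208 AND mask = 40.43.47.0
147.0.7.75 AND mask = 147.0.7.0
No, different subnets (40.43.47.0 vs 147.0.7.0)


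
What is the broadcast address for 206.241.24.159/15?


Network: 206.240.0.0/15
Host bits = 17
Set all host bits to 1:
Broadcast: 206.241.255.255


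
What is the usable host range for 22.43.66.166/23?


Network: 22.43.66.0
Broadcast: 22.43.67.255
First usable = network + 1
Last usable = broadcast - 1
Range: 22.43.66.1 to 22.43.67.254


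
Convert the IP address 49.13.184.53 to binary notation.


49 = 00110001
13 = 00001101
184 = 10111000
53 = 00110101
Binary: 00110001.00001101.10111000.00110101


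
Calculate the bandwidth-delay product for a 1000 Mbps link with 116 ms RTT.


BDP = bandwidth * RTT
= 1000 Mbps * 116 ms
= 1000 * 1e6 * 116 / 1000 bits
= 116000000 bits
= 14500000 bytes
= 14160.1562 KB
BDP = 116000000 bits (14500000 bytes)


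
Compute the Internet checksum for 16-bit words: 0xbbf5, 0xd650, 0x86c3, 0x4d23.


Sum all words (with carry folding):
+ 0xbbf5 = 0xbbf5
+ 0xd650 = 0x9246
+ 0x86c3 = 0x190a
+ 0x4d23 = 0x662d
One's complement: ~0x662d
Checksum = 0x99d2


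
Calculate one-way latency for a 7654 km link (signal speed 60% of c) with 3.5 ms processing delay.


Speed = 0.6 * 3e5 km/s = 180000 km/s
Propagation delay = 7654 / 180000 = 0.0425 s = 42.5222 ms
Processing delay = 3.5 ms
Total one-way latency = 46.0222 ms


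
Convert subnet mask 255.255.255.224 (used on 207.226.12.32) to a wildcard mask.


Subnet mask: 255.255.255.224
Wildcard = 255.255.255.255 - subnet mask
255 - 255 = 0
255 - 255 = 0
255 - 255 = 0
255 - 224 = 31
Wildcard: 0.0.0.31


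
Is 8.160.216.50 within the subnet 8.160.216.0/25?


Subnet network: 8.160.216.0
Test IP AND mask: 8.160.216.0
Yes, 8.160.216.50 is in 8.160.216.0/25


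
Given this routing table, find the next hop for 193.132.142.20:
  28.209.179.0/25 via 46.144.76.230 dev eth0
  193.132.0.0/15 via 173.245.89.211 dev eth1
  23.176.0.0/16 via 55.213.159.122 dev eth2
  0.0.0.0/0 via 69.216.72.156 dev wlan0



Longest prefix match for 193.132.142.20:
  /25 28.209.179.0: no
  /15 193.132.0.0: MATCH
  /16 23.176.0.0: no
  /0 0.0.0.0: MATCH
Selected: next-hop 173.245.89.211 via eth1 (matched /15)


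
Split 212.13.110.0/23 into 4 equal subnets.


New prefix = 23 + 2 = 25
Each subnet has 128 addresses
  212.13.110.0/25
  212.13.110.128/25
  212.13.111.0/25
  212.13.111.128/25
Subnets: 212.13.110.0/25, 212.13.110.128/25, 212.13.111.0/25, 212.13.111.128/25


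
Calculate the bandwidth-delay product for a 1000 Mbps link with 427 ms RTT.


BDP = bandwidth * RTT
= 1000 Mbps * 427 ms
= 1000 * 1e6 * 427 / 1000 bits
= 427000000 bits
= 53375000 bytes
= 52124.0234 KB
BDP = 427000000 bits (53375000 bytes)


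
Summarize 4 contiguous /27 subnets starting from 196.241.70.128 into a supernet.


Original prefix: /27
Number of subnets: 4 = 2^2
New prefix = 27 - 2 = 25
Supernet: 196.241.70.128/25


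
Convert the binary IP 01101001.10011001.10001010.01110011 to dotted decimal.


01101001 = 105
10011001 = 153
10001010 = 138
01110011 = 115
IP: 105.153.138.115


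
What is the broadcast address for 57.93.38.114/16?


Network: 57.93.0.0/16
Host bits = 16
Set all host bits to 1:
Broadcast: 57.93.255.255


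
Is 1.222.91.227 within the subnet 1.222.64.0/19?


Subnet network: 1.222.64.0
Test IP AND mask: 1.222.64.0
Yes, 1.222.91.227 is in 1.222.64.0/19


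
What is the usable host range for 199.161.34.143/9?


Network: 199.128.0.0
Broadcast: 199.255.255.255
First usable = network + 1
Last usable = broadcast - 1
Range: 199.128.0.1 to 199.255.255.254


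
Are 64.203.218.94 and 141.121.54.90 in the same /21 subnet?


Mask: 255.255.248.0
64.203.218.94 AND mask = 64.203.216.0
141.121.54.90 AND mask = 141.121.48.0
No, different subnets (64.203.216.0 vs 141.121.48.0)


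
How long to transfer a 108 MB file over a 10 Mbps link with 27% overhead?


Effective throughput = 10 * (1 - 27/100) = 7.3 Mbps
File size in Mb = 108 * 8 = 864 Mb
Time = 864 / 7.3
Time = 118.3562 seconds


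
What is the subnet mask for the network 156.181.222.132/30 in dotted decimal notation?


/30 means 30 network bits, 2 host bits
Binary: 11111111111111111111111111111100
Mask: 255.255.255.252


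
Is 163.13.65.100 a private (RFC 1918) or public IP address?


RFC 1918 private ranges:
  10.0.0.0/8 (10.0.0.0 - 10.255.255.255)
  172.16.0.0/12 (172.16.0.0 - 172.31.255.255)
  192.168.0.0/16 (192.168.0.0 - 192.168.255.255)
Public (not in any RFC 1918 range)


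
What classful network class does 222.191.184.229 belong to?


First octet: 222
Binary: 11011110
110xxxxx -> Class C (192-223)
Class C, default mask 255.255.255.0 (/24)


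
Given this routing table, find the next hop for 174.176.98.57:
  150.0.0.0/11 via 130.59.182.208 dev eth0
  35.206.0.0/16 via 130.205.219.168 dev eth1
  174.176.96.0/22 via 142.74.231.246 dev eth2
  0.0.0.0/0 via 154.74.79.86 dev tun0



Longest prefix match for 174.176.98.57:
  /11 150.0.0.0: no
  /16 35.206.0.0: no
  /22 174.176.96.0: MATCH
  /0 0.0.0.0: MATCH
Selected: next-hop 142.74.231.246 via eth2 (matched /22)


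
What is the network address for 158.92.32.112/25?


IP:   10011110.01011100.00100000.01110000
Mask: 11111111.11111111.11111111.10000000
AND operation:
Net:  10011110.01011100.00100000.00000000
Network: 158.92.32.0/25


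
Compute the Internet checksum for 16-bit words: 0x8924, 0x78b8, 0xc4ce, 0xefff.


Sum all words (with carry folding):
+ 0x8924 = 0x8924
+ 0x78b8 = 0x01dd
+ 0xc4ce = 0xc6ab
+ 0xefff = 0xb6ab
One's complement: ~0xb6ab
Checksum = 0x4954


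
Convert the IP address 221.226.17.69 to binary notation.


221 = 11011101
226 = 11100010
17 = 00010001
69 = 01000101
Binary: 11011101.11100010.00010001.01000101


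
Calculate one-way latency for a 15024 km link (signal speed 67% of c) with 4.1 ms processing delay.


Speed = 0.67 * 3e5 km/s = 201000 km/s
Propagation delay = 15024 / 201000 = 0.0747 s = 74.7463 ms
Processing delay = 4.1 ms
Total one-way latency = 78.8463 ms


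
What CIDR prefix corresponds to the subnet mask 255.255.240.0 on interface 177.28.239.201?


Binary: 11111111.11111111.11110000.00000000
Count leading 1s
Prefix: /20


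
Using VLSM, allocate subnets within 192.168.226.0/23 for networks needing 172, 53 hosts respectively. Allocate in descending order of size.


172 hosts -> /24 (254 usable): 192.168.226.0/24
53 hosts -> /26 (62 usable): 192.168.227.0/26
Allocation: 192.168.226.0/24 (172 hosts, 254 usable); 192.168.227.0/26 (53 hosts, 62 usable)


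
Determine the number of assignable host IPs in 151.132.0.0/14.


Host bits = 32 - 14 = 18
Total addresses = 2^18 = 262144
Usable = total - 2 (network and broadcast)
Usable hosts: 262142


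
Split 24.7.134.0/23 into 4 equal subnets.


New prefix = 23 + 2 = 25
Each subnet has 128 addresses
  24.7.134.0/25
  24.7.134.128/25
  24.7.135.0/25
  24.7.135.128/25
Subnets: 24.7.134.0/25, 24.7.134.128/25, 24.7.135.0/25, 24.7.135.128/25


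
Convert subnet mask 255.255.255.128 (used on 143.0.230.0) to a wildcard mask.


Subnet mask: 255.255.255.128
Wildcard = 255.255.255.255 - subnet mask
255 - 255 = 0
255 - 255 = 0
255 - 255 = 0
255 - 128 = 127
Wildcard: 0.0.0.127


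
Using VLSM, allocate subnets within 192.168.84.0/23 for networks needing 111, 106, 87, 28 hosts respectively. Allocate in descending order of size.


111 hosts -> /25 (126 usable): 192.168.84.0/25
106 hosts -> /25 (126 usable): 192.168.84.128/25
87 hosts -> /25 (126 usable): 192.168.85.0/25
28 hosts -> /27 (30 usable): 192.168.85.128/27
Allocation: 192.168.84.0/25 (111 hosts, 126 usable); 192.168.84.128/25 (106 hosts, 126 usable); 192.168.85.0/25 (87 hosts, 126 usable); 192.168.85.128/27 (28 hosts, 30 usable)


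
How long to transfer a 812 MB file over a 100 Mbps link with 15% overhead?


Effective throughput = 100 * (1 - 15/100) = 85 Mbps
File size in Mb = 812 * 8 = 6496 Mb
Time = 6496 / 85
Time = 76.4235 seconds


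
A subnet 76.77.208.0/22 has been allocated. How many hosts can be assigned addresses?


Host bits = 32 - 22 = 10
Total addresses = 2^10 = 1024
Usable = total - 2 (network and broadcast)
Usable hosts: 1022


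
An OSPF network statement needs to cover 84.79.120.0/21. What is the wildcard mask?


Subnet mask: 255.255.248.0
Wildcard = 255.255.255.255 - subnet mask
255 - 255 = 0
255 - 255 = 0
255 - 248 = 7
255 - 0 = 255
Wildcard: 0.0.7.255


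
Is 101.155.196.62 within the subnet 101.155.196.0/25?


Subnet network: 101.155.196.0
Test IP AND mask: 101.155.196.0
Yes, 101.155.196.62 is in 101.155.196.0/25


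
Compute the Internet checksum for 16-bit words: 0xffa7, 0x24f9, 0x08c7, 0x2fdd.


Sum all words (with carry folding):
+ 0xffa7 = 0xffa7
+ 0x24f9 = 0x24a1
+ 0x08c7 = 0x2d68
+ 0x2fdd = 0x5d45
One's complement: ~0x5d45
Checksum = 0xa2ba


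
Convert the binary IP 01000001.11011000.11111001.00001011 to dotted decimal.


01000001 = 65
11011000 = 216
11111001 = 249
00001011 = 11
IP: 65.216.249.11


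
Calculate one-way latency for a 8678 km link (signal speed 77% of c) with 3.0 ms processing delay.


Speed = 0.77 * 3e5 km/s = 231000 km/s
Propagation delay = 8678 / 231000 = 0.0376 s = 37.5671 ms
Processing delay = 3.0 ms
Total one-way latency = 40.5671 ms


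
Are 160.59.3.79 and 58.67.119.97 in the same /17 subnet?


Mask: 255.255.128.0
160.59.3.79 AND mask = 160.59.0.0
58.67.119.97 AND mask = 58.67.0.0
No, different subnets (160.59.0.0 vs 58.67.0.0)


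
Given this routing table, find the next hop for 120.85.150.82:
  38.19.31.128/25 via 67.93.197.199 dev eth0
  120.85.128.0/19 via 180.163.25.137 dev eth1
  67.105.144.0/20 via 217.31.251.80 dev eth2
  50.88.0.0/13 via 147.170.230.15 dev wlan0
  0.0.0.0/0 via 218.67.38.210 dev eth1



Longest prefix match for 120.85.150.82:
  /25 38.19.31.128: no
  /19 120.85.128.0: MATCH
  /20 67.105.144.0: no
  /13 50.88.0.0: no
  /0 0.0.0.0: MATCH
Selected: next-hop 180.163.25.137 via eth1 (matched /19)


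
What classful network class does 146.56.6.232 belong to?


First octet: 146
Binary: 10010010
10xxxxxx -> Class B (128-191)
Class B, default mask 255.255.0.0 (/16)


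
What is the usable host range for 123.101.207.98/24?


Network: 123.101.207.0
Broadcast: 123.101.207.255
First usable = network + 1
Last usable = broadcast - 1
Range: 123.101.207.1 to 123.101.207.254


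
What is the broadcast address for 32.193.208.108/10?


Network: 32.192.0.0/10
Host bits = 22
Set all host bits to 1:
Broadcast: 32.255.255.255


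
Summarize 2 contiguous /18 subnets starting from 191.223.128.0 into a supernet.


Original prefix: /18
Number of subnets: 2 = 2^1
New prefix = 18 - 1 = 17
Supernet: 191.223.128.0/17


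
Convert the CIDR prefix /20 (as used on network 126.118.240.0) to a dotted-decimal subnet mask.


/20 means 20 network bits, 12 host bits
Binary: 11111111111111111111000000000000
Mask: 255.255.240.0


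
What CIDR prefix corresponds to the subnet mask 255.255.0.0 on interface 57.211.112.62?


Binary: 11111111.11111111.00000000.00000000
Count leading 1s
Prefix: /16


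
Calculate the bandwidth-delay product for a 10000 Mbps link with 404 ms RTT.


BDP = bandwidth * RTT
= 10000 Mbps * 404 ms
= 10000 * 1e6 * 404 / 1000 bits
= 4040000000 bits
= 505000000 bytes
= 493164.0625 KB
BDP = 4040000000 bits (505000000 bytes)


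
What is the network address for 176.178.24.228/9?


IP:   10110000.10110010.00011000.11100100
Mask: 11111111.10000000.00000000.00000000
AND operation:
Net:  10110000.10000000.00000000.00000000
Network: 176.128.0.0/9


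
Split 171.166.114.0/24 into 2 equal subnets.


New prefix = 24 + 1 = 25
Each subnet has 128 addresses
  171.166.114.0/25
  171.166.114.128/25
Subnets: 171.166.114.0/25, 171.166.114.128/25


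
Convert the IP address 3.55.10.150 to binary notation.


3 = 00000011
55 = 00110111
10 = 00001010
150 = 10010110
Binary: 00000011.00110111.00001010.10010110


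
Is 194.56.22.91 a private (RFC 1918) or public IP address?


RFC 1918 private ranges:
  10.0.0.0/8 (10.0.0.0 - 10.255.255.255)
  172.16.0.0/12 (172.16.0.0 - 172.31.255.255)
  192.168.0.0/16 (192.168.0.0 - 192.168.255.255)
Public (not in any RFC 1918 range)


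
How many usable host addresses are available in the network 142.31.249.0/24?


Host bits = 32 - 24 = 8
Total addresses = 2^8 = 256
Usable = total - 2 (network and broadcast)
Usable hosts: 254


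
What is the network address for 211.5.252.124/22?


IP:   11010011.00000101.11111100.01111100
Mask: 11111111.11111111.11111100.00000000
AND operation:
Net:  11010011.00000101.11111100.00000000
Network: 211.5.252.0/22


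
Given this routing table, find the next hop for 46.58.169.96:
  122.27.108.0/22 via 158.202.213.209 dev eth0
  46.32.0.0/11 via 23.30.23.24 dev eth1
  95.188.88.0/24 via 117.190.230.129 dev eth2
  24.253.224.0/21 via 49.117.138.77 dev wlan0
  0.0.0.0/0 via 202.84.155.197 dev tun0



Longest prefix match for 46.58.169.96:
  /22 122.27.108.0: no
  /11 46.32.0.0: MATCH
  /24 95.188.88.0: no
  /21 24.253.224.0: no
  /0 0.0.0.0: MATCH
Selected: next-hop 23.30.23.24 via eth1 (matched /11)


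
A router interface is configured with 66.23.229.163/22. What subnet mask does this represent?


/22 means 22 network bits, 10 host bits
Binary: 11111111111111111111110000000000
Mask: 255.255.252.0


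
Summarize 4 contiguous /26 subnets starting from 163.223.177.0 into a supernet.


Original prefix: /26
Number of subnets: 4 = 2^2
New prefix = 26 - 2 = 24
Supernet: 163.223.177.0/24


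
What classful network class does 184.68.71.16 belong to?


First octet: 184
Binary: 10111000
10xxxxxx -> Class B (128-191)
Class B, default mask 255.255.0.0 (/16)


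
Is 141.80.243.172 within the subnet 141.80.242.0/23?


Subnet network: 141.80.242.0
Test IP AND mask: 141.80.242.0
Yes, 141.80.243.172 is in 141.80.242.0/23


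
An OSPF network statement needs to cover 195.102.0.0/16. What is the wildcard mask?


Subnet mask: 255.255.0.0
Wildcard = 255.255.255.255 - subnet mask
255 - 255 = 0
255 - 255 = 0
255 - 0 = 255
255 - 0 = 255
Wildcard: 0.0.255.255


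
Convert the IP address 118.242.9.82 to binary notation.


118 = 01110110
242 = 11110010
9 = 00001001
82 = 01010010
Binary: 01110110.11110010.00001001.01010010


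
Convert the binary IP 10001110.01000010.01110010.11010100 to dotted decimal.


10001110 = 142
01000010 = 66
01110010 = 114
11010100 = 212
IP: 142.66.114.212


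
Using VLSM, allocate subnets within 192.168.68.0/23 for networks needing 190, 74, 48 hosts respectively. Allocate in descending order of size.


190 hosts -> /24 (254 usable): 192.168.68.0/24
74 hosts -> /25 (126 usable): 192.168.69.0/25
48 hosts -> /26 (62 usable): 192.168.69.128/26
Allocation: 192.168.68.0/24 (190 hosts, 254 usable); 192.168.69.0/25 (74 hosts, 126 usable); 192.168.69.128/26 (48 hosts, 62 usable)


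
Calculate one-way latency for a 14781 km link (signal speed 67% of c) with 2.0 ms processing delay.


Speed = 0.67 * 3e5 km/s = 201000 km/s
Propagation delay = 14781 / 201000 = 0.0735 s = 73.5373 ms
Processing delay = 2.0 ms
Total one-way latency = 75.5373 ms


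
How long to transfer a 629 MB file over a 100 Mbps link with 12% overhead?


Effective throughput = 100 * (1 - 12/100) = 88 Mbps
File size in Mb = 629 * 8 = 5032 Mb
Time = 5032 / 88
Time = 57.1818 seconds


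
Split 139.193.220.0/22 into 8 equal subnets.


New prefix = 22 + 3 = 25
Each subnet has 128 addresses
  139.193.220.0/25
  139.193.220.128/25
  139.193.221.0/25
  139.193.221.128/25
  139.193.222.0/25
  139.193.222.128/25
  139.193.223.0/25
  139.193.223.128/25
Subnets: 139.193.220.0/25, 139.193.220.128/25, 139.193.221.0/25, 139.193.221.128/25, 139.193.222.0/25, 139.193.222.128/25, 139.193.223.0/25, 139.193.223.128/25


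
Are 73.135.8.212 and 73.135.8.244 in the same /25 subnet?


Mask: 255.255.255.128
73.135.8.212 AND mask = 73.135.8.128
73.135.8.244 AND mask = 73.135.8.128
Yes, same subnet (73.135.8.128)


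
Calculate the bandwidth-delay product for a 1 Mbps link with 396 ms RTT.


BDP = bandwidth * RTT
= 1 Mbps * 396 ms
= 1 * 1e6 * 396 / 1000 bits
= 396000 bits
= 49500 bytes
= 48.3398 KB
BDP = 396000 bits (49500 bytes)


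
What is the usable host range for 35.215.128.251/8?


Network: 35.0.0.0
Broadcast: 35.255.255.255
First usable = network + 1
Last usable = broadcast - 1
Range: 35.0.0.1 to 35.255.255.254


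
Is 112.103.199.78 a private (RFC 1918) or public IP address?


RFC 1918 private ranges:
  10.0.0.0/8 (10.0.0.0 - 10.255.255.255)
  172.16.0.0/12 (172.16.0.0 - 172.31.255.255)
  192.168.0.0/16 (192.168.0.0 - 192.168.255.255)
Public (not in any RFC 1918 range)


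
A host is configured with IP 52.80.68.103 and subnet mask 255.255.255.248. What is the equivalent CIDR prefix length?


Binary: 11111111.11111111.11111111.11111000
Count leading 1s
Prefix: /29


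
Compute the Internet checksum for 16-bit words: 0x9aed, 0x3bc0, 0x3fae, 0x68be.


Sum all words (with carry folding):
+ 0x9aed = 0x9aed
+ 0x3bc0 = 0xd6ad
+ 0x3fae = 0x165c
+ 0x68be = 0x7f1a
One's complement: ~0x7f1a
Checksum = 0x80e5


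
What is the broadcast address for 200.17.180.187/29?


Network: 200.17.180.184/29
Host bits = 3
Set all host bits to 1:
Broadcast: 200.17.180.191


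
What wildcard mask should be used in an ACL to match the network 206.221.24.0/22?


Subnet mask: 255.255.252.0
Wildcard = 255.255.255.255 - subnet mask
255 - 255 = 0
255 - 255 = 0
255 - 252 = 3
255 - 0 = 255
Wildcard: 0.0.3.255


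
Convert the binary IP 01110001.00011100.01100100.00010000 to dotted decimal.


01110001 = 113
00011100 = 28
01100100 = 100
00010000 = 16
IP: 113.28.100.16


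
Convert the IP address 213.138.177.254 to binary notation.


213 = 11010101
138 = 10001010
177 = 10110001
254 = 11111110
Binary: 11010101.10001010.10110001.11111110


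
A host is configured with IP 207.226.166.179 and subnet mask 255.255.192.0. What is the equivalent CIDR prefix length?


Binary: 11111111.11111111.11000000.00000000
Count leading 1s
Prefix: /18


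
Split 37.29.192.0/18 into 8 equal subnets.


New prefix = 18 + 3 = 21
Each subnet has 2048 addresses
  37.29.192.0/21
  37.29.200.0/21
  37.29.208.0/21
  37.29.216.0/21
  37.29.224.0/21
  37.29.232.0/21
  37.29.240.0/21
  37.29.248.0/21
Subnets: 37.29.192.0/21, 37.29.200.0/21, 37.29.208.0/21, 37.29.216.0/21, 37.29.224.0/21, 37.29.232.0/21, 37.29.240.0/21, 37.29.248.0/21


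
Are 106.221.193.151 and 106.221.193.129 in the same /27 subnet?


Mask: 255.255.255.224
106.221.193.151 AND mask = 106.221.193.128
106.221.193.129 AND mask = 106.221.193.128
Yes, same subnet (106.221.193.128)


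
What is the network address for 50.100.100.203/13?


IP:   00110010.01100100.01100100.11001011
Mask: 11111111.11111000.00000000.00000000
AND operation:
Net:  00110010.01100000.00000000.00000000
Network: 50.96.0.0/13


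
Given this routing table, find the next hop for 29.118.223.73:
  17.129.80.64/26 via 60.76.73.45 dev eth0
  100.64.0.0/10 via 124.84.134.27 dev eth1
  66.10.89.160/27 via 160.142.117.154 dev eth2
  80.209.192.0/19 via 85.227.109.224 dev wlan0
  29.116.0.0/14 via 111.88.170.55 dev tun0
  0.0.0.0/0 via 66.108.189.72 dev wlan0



Longest prefix match for 29.118.223.73:
  /26 17.129.80.64: no
  /10 100.64.0.0: no
  /27 66.10.89.160: no
  /19 80.209.192.0: no
  /14 29.116.0.0: MATCH
  /0 0.0.0.0: MATCH
Selected: next-hop 111.88.170.55 via tun0 (matched /14)


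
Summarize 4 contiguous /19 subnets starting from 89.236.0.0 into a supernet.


Original prefix: /19
Number of subnets: 4 = 2^2
New prefix = 19 - 2 = 17
Supernet: 89.236.0.0/17


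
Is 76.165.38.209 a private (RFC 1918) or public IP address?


RFC 1918 private ranges:
  10.0.0.0/8 (10.0.0.0 - 10.255.255.255)
  172.16.0.0/12 (172.16.0.0 - 172.31.255.255)
  192.168.0.0/16 (192.168.0.0 - 192.168.255.255)
Public (not in any RFC 1918 range)


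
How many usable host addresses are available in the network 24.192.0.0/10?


Host bits = 32 - 10 = 22
Total addresses = 2^22 = 4194304
Usable = total - 2 (network and broadcast)
Usable hosts: 4194302


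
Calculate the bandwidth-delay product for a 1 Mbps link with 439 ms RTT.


BDP = bandwidth * RTT
= 1 Mbps * 439 ms
= 1 * 1e6 * 439 / 1000 bits
= 439000 bits
= 54875 bytes
= 53.5889 KB
BDP = 439000 bits (54875 bytes)


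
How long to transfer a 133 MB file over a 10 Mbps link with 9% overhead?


Effective throughput = 10 * (1 - 9/100) = 9.1 Mbps
File size in Mb = 133 * 8 = 1064 Mb
Time = 1064 / 9.1
Time = 116.9231 seconds


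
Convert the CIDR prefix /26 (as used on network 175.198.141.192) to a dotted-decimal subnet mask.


/26 means 26 network bits, 6 host bits
Binary: 11111111111111111111111111000000
Mask: 255.255.255.192


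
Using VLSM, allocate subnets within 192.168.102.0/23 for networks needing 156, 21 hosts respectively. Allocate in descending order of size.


156 hosts -> /24 (254 usable): 192.168.102.0/24
21 hosts -> /27 (30 usable): 192.168.103.0/27
Allocation: 192.168.102.0/24 (156 hosts, 254 usable); 192.168.103.0/27 (21 hosts, 30 usable)


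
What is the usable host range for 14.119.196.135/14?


Network: 14.116.0.0
Broadcast: 14.119.255.255
First usable = network + 1
Last usable = broadcast - 1
Range: 14.116.0.1 to 14.119.255.254


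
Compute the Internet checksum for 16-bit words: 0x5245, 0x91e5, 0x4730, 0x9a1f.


Sum all words (with carry folding):
+ 0x5245 = 0x5245
+ 0x91e5 = 0xe42a
+ 0x4730 = 0x2b5b
+ 0x9a1f = 0xc57a
One's complement: ~0xc57a
Checksum = 0x3a85


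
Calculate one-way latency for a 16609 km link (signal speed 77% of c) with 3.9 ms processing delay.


Speed = 0.77 * 3e5 km/s = 231000 km/s
Propagation delay = 16609 / 231000 = 0.0719 s = 71.9004 ms
Processing delay = 3.9 ms
Total one-way latency = 75.8004 ms


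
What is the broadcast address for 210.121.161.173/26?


Network: 210.121.161.128/26
Host bits = 6
Set all host bits to 1:
Broadcast: 210.121.161.191


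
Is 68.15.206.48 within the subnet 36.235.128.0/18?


Subnet network: 36.235.128.0
Test IP AND mask: 68.15.192.0
No, 68.15.206.48 is not in 36.235.128.0/18


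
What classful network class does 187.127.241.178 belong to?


First octet: 187
Binary: 10111011
10xxxxxx -> Class B (128-191)
Class B, default mask 255.255.0.0 (/16)


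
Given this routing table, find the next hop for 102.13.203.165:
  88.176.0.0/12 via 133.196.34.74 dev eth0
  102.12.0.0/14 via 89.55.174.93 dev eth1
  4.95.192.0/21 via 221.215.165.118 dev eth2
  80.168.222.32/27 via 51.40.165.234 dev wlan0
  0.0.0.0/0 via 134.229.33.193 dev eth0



Longest prefix match for 102.13.203.165:
  /12 88.176.0.0: no
  /14 102.12.0.0: MATCH
  /21 4.95.192.0: no
  /27 80.168.222.32: no
  /0 0.0.0.0: MATCH
Selected: next-hop 89.55.174.93 via eth1 (matched /14)
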